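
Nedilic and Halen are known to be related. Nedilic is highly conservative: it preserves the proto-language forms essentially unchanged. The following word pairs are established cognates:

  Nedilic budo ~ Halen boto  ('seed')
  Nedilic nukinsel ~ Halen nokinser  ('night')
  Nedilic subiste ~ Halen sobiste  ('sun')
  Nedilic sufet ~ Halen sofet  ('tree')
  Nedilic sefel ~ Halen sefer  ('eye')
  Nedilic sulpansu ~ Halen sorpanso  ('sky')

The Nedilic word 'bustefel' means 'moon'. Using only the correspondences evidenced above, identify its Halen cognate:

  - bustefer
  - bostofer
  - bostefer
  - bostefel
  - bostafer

budo ~ boto, nukinsel ~ nokinser — Nedilic u corresponds to Halen o after a consonant, before a consonant other than r, m, n, p, b, f, v.
nukinsel ~ nokinser, sefel ~ sefer — Nedilic l corresponds to Halen r word-finally.
Applying these to Nedilic 'bustefel':
  bustefel → bostefel   (u→o after a consonant, before a consonant other than r, m, n, p, b, f, v)
  bostefel → bostefer   (l→r word-finally)
So the Halen cognate is 'bostefer'.

bostefer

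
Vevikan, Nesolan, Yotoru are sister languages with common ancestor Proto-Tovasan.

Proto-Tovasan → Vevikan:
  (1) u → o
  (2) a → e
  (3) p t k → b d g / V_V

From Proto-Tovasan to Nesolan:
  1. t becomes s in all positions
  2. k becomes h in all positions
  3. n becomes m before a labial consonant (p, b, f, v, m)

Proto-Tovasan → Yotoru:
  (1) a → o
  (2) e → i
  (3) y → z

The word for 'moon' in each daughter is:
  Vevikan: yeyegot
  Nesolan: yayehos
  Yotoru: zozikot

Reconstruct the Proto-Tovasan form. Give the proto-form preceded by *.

Position 3: Vevikan has y, Nesolan has y, Yotoru has z. Vevikan preserves y here (none of its changes turn any other segment into y), so the proto-segment is *y.
Position 1: Vevikan has y, Nesolan has y, Yotoru has z. Vevikan preserves y here (none of its changes turn any other segment into y), so the proto-segment is *y.
Position 2: Vevikan has e, Nesolan has a, Yotoru has o. Nesolan preserves a here (none of its changes turn any other segment into a), so the proto-segment is *a.
Continuing position by position gives *yayekot; check it forward:
Vevikan: *yayekot > yeyekot > yeyegot  (by vowel merger, intervocalic voicing)
Nesolan: *yayekot > yayekos > yayehos  (by unconditioned shift, unconditioned shift)
Yotoru: start from *yayekot.
  rule 1 (vowel merger): yayekot → yoyekot
  rule 2 (vowel merger): yoyekot → yoyikot
  rule 3 (unconditioned shift): yoyikot → zozikot
  ⇒ Yotoru zozikot
No other proto-form is consistent with every reflex, so the reconstruction is *yayekot.

*yayekot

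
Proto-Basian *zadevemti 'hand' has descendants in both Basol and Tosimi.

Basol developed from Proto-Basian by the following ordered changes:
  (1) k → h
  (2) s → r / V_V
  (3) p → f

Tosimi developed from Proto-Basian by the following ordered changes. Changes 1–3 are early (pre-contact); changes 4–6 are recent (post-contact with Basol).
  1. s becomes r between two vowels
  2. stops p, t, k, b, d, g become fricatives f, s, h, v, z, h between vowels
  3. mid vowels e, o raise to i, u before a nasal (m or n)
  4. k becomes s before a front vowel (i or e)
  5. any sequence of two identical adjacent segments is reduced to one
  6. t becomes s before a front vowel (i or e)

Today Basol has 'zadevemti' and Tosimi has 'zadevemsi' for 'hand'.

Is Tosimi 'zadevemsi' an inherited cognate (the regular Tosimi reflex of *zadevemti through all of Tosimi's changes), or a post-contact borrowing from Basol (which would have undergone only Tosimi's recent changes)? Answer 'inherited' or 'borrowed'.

If inherited, *zadevemti would pass through all of Tosimi's changes:
Tosimi: *zadevemti
  zadevemti (rule 1 does not apply)
  zadevemti → zazevemti   [intervocalic lenition]
  zazevemti → zazevimti   [pre-nasal raising]
  zazevimti (rule 4 does not apply)
  zazevimti (rule 5 does not apply)
  zazevimti → zazevimsi   [palatalisation]
  giving Tosimi zazevimsi.
If borrowed from Basol 'zadevemti' after the early changes, it would undergo only the recent ones:
  rule 4 (palatalisation): no change (zadevemti)
  rule 5 (degemination): no change (zadevemti)
  rule 6 (palatalisation): zadevemti → zadevemsi
  ⇒ as a loan: zadevemsi
Tosimi 'zadevemsi' matches the loan outcome 'zadevemsi', not the inherited 'zazevimsi' — it skipped the early Tosimi changes, so it was borrowed from Basol.

borrowed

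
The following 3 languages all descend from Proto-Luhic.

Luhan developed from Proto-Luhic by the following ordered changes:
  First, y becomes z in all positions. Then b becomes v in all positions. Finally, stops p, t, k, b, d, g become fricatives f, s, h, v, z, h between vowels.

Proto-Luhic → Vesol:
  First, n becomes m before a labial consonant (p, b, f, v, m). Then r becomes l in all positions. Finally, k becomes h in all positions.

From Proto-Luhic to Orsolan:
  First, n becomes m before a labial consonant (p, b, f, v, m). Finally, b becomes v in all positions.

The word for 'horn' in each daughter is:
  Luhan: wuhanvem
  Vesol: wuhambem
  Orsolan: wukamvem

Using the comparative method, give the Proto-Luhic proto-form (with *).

Position 3: Luhan has h, Vesol has h, Orsolan has k. Orsolan preserves k here (none of its changes turn any other segment into k), so the proto-segment is *k.
Position 5: Luhan has n, Vesol has m, Orsolan has m. Luhan preserves n here (none of its changes turn any other segment into n), so the proto-segment is *n.
Position 6: Luhan has v, Vesol has b, Orsolan has v. Vesol preserves b here (none of its changes turn any other segment into b), so the proto-segment is *b.
Verify the candidate proto-form against each daughter:
Luhan: start from *wukanbem.
  rule 1: no change — wukanbem
  rule 2 (unconditioned shift): wukanbem → wukanvem
  rule 3 (intervocalic lenition): wukanvem → wuhanvem
  ⇒ Luhan wuhanvem
Vesol: start from *wukanbem.
  rule 1 (nasal place assimilation): wukanbem → wukambem
  rule 2: no change — wukambem
  rule 3 (unconditioned shift): wukambem → wuhambem
  ⇒ Vesol wuhambem
Orsolan: *wukanbem
  wukanbem → wukambem   [nasal place assimilation]
  wukambem → wukamvem   [unconditioned shift]
  giving Orsolan wukamvem.
Only *wukanbem yields all of Luhan wuhanvem, Vesol wuhambem, Orsolan wukamvem.

*wukanbem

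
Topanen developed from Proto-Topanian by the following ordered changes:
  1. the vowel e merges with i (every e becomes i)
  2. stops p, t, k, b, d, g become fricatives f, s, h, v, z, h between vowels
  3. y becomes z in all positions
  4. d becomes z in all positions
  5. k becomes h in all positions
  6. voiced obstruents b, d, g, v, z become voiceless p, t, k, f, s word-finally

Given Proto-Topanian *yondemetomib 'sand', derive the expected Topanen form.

Topanen: start from *yondemetomib.
  rule 1 (vowel merger): yondemetomib → yondimitomib
  rule 2 (intervocalic lenition): yondimitomib → yondimisomib
  rule 3 (unconditioned shift): yondimisomib → zondimisomib
  rule 4 (unconditioned shift): zondimisomib → zonzimisomib
  rule 5: no change — zonzimisomib
  rule 6 (final devoicing): zonzimisomib → zonzimisomip
  ⇒ Topanen zonzimisomip

zonzimisomip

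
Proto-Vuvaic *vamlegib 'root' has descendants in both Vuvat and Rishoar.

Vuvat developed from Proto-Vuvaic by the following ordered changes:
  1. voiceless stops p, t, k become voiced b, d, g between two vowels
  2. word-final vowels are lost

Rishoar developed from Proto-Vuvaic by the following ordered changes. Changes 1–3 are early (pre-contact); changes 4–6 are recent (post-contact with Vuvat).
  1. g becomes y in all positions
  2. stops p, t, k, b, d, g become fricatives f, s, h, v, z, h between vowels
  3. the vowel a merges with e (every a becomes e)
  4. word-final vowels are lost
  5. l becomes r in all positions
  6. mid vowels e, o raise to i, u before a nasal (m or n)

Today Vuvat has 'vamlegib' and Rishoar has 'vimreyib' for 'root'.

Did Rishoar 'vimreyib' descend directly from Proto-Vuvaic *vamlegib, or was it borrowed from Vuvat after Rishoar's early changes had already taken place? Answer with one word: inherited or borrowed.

If inherited, *vamlegib would pass through all of Rishoar's changes:
Rishoar: start from *vamlegib.
  rule 1 (unconditioned shift): vamlegib → vamleyib
  rule 2: no change — vamleyib
  rule 3 (vowel merger): vamleyib → vemleyib
  rule 4: no change — vemleyib
  rule 5 (unconditioned shift): vemleyib → vemreyib
  rule 6 (pre-nasal raising): vemreyib → vimreyib
  ⇒ Rishoar vimreyib
If borrowed from Vuvat 'vamlegib' after the early changes, it would undergo only the recent ones:
  rule 4 (apocope): no change (vamlegib)
  rule 5 (unconditioned shift): vamlegib → vamregib
  rule 6 (pre-nasal raising): no change (vamregib)
  ⇒ as a loan: vamregib
Rishoar 'vimreyib' matches the inherited outcome exactly, so it is an inherited cognate, not a loan.

inherited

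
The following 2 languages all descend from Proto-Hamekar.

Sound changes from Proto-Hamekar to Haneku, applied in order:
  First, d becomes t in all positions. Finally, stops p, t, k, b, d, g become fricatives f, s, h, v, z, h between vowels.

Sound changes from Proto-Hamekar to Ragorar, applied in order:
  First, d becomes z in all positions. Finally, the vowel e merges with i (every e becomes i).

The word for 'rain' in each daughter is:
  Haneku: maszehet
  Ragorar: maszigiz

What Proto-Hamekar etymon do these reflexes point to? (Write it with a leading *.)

*maszeged

Position 8: Haneku has t, Ragorar has z. Taking the neighbouring segments as reconstructed: Haneku t could go back to *t or *d; Ragorar z could go back to *d or *z — the one source consistent with every daughter is *d.
Position 7: Haneku has e, Ragorar has i. Haneku preserves e here (none of its changes turn any other segment into e), so the proto-segment is *e.
Position 6: Haneku has h, Ragorar has g. Ragorar preserves g here (none of its changes turn any other segment into g), so the proto-segment is *g.
This points to *maszeged. Verify forward in each daughter:
Haneku: start from *maszeged.
  rule 1 (unconditioned shift): maszeged → maszeget
  rule 2 (intervocalic lenition): maszeget → maszehet
  ⇒ Haneku maszehet
Ragorar: *maszeged > maszegez > maszigiz  (by unconditioned shift, vowel merger)
*maszeged is the unique common source.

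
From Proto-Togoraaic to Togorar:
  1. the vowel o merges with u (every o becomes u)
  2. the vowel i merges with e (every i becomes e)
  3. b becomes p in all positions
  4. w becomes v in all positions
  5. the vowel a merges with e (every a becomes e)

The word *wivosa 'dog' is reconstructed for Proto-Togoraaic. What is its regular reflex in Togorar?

vevuse

Togorar: *wivosa > wivusa > wevusa > vevusa > vevuse  (by vowel merger, vowel merger, unconditioned shift, vowel merger)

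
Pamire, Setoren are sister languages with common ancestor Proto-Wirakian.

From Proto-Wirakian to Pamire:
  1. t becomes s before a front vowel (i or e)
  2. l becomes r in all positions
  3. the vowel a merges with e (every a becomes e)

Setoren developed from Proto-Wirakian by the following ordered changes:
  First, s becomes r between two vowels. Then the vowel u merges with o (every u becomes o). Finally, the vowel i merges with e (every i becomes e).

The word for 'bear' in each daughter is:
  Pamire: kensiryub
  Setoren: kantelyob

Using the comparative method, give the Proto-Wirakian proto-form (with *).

*kantilyub

Position 2: Pamire has e, Setoren has a. Setoren preserves a here (none of its changes turn any other segment into a), so the proto-segment is *a.
Position 6: Pamire has r, Setoren has l. Setoren preserves l here (none of its changes turn any other segment into l), so the proto-segment is *l.
Position 8: Pamire has u, Setoren has o. Pamire preserves u here (none of its changes turn any other segment into u), so the proto-segment is *u.
This points to *kantilyub. Verify forward in each daughter:
Pamire: start from *kantilyub.
  rule 1 (palatalisation): kantilyub → kansilyub
  rule 2 (unconditioned shift): kansilyub → kansiryub
  rule 3 (vowel merger): kansiryub → kensiryub
  ⇒ Pamire kensiryub
Setoren: start from *kantilyub.
  rule 1: no change — kantilyub
  rule 2 (vowel merger): kantilyub → kantilyob
  rule 3 (vowel merger): kantilyob → kantelyob
  ⇒ Setoren kantelyob
Only *kantilyub yields all of Pamire kensiryub, Setoren kantelyob.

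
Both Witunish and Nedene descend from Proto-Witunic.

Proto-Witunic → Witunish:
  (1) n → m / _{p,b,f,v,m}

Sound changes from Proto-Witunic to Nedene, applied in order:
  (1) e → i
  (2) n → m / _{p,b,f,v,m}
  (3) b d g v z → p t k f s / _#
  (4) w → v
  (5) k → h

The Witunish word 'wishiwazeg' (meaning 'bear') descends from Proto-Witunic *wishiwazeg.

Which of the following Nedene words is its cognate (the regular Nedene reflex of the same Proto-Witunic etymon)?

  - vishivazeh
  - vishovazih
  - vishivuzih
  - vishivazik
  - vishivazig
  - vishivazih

vishivazih

Nedene: start from *wishiwazeg.
  rule 1 (vowel merger): wishiwazeg → wishiwazig
  rule 2: no change — wishiwazig
  rule 3 (final devoicing): wishiwazig → wishiwazik
  rule 4 (unconditioned shift): wishiwazik → vishivazik
  rule 5 (unconditioned shift): vishivazik → vishivazih
  ⇒ Nedene vishivazih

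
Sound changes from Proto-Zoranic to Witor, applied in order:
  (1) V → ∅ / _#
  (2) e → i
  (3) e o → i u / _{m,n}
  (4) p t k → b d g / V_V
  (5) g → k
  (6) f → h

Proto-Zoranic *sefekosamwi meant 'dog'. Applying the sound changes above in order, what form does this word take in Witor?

sihikosamw

Witor: *sefekosamwi > sefekosamw > sifikosamw > sifigosamw > sifikosamw > sihikosamw  (by apocope, vowel merger, intervocalic voicing, unconditioned shift, unconditioned shift)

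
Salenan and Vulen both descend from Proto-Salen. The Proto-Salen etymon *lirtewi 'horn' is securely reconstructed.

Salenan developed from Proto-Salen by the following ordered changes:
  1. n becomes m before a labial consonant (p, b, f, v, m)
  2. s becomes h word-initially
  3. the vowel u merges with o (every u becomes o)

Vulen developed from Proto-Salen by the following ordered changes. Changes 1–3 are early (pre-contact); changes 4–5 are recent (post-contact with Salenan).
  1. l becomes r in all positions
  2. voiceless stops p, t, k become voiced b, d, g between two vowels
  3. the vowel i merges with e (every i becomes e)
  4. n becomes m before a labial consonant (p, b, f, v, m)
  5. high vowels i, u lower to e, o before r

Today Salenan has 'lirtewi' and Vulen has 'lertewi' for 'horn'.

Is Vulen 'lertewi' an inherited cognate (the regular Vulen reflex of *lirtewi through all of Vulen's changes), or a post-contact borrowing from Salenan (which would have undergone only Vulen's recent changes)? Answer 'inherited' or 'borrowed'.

borrowed

If inherited, *lirtewi would pass through all of Vulen's changes:
Vulen: *lirtewi > rirtewi > rertewe  (by unconditioned shift, vowel merger)
If borrowed from Salenan 'lirtewi' after the early changes, it would undergo only the recent ones:
  rule 4 (nasal place assimilation): no change (lirtewi)
  rule 5 (pre-rhotic lowering): lirtewi → lertewi
  ⇒ as a loan: lertewi
Vulen 'lertewi' matches the loan outcome 'lertewi', not the inherited 'rertewe' — it skipped the early Vulen changes, so it was borrowed from Salenan.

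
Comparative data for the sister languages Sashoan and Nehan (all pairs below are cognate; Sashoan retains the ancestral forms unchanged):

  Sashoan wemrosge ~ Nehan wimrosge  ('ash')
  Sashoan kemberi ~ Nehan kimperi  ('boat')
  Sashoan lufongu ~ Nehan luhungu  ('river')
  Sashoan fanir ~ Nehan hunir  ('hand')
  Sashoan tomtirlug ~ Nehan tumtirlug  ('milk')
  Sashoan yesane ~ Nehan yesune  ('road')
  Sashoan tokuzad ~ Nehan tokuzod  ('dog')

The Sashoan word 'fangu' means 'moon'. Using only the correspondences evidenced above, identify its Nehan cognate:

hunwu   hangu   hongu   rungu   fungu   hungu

fanir ~ hunir — Sashoan f corresponds to Nehan h word-initially before a back vowel.
fanir ~ hunir, yesane ~ yesune — Sashoan a corresponds to Nehan u after a consonant, before a nasal.
Applying these to Sashoan 'fangu':
  fangu → hangu   (f→h word-initially before a back vowel)
  hangu → hungu   (a→u after a consonant, before a nasal)
So the Nehan cognate is 'hungu'.

hungu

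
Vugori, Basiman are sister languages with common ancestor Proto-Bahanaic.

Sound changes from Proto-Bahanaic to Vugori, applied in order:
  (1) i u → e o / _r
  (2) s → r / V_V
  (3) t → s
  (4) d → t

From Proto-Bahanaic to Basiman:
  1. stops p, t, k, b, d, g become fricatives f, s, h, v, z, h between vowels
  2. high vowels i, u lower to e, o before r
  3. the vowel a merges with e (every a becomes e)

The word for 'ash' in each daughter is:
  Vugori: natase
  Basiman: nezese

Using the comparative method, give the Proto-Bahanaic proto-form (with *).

Position 4: Vugori has a, Basiman has e. Vugori preserves a here (none of its changes turn any other segment into a), so the proto-segment is *a.
Position 5: Vugori has s, Basiman has s. Taking the neighbouring segments as reconstructed: Vugori s can only go back to *t; Basiman s could go back to *t or *s — the one source consistent with every daughter is *t.
Position 2: Vugori has a, Basiman has e. Vugori preserves a here (none of its changes turn any other segment into a), so the proto-segment is *a.
Continuing position by position gives *nadate; check it forward:
Vugori: *nadate
  nadate (rule 1 does not apply)
  nadate (rule 2 does not apply)
  nadate → nadase   [unconditioned shift]
  nadase → natase   [unconditioned shift]
  giving Vugori natase.
Basiman: *nadate
  nadate → nazase   [intervocalic lenition]
  nazase (rule 2 does not apply)
  nazase → nezese   [vowel merger]
  giving Basiman nezese.
Only *nadate yields all of Vugori natase, Basiman nezese.

*nadate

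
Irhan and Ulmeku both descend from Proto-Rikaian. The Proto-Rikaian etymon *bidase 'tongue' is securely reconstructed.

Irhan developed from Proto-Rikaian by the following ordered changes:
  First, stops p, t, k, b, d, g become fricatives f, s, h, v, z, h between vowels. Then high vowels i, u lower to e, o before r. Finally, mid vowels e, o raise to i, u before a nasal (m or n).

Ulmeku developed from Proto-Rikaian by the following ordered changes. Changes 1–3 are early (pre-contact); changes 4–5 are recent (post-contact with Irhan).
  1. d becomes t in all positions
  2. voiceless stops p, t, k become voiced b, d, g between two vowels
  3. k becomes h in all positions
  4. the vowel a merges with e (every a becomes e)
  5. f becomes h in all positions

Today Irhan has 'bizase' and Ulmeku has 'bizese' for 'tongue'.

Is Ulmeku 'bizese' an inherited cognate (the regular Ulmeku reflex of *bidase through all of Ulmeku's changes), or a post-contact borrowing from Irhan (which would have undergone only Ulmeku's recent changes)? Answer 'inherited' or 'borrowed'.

borrowed

If inherited, *bidase would pass through all of Ulmeku's changes:
Ulmeku: *bidase
  bidase → bitase   [unconditioned shift]
  bitase → bidase   [intervocalic voicing]
  bidase (rule 3 does not apply)
  bidase → bidese   [vowel merger]
  bidese (rule 5 does not apply)
  giving Ulmeku bidese.
If borrowed from Irhan 'bizase' after the early changes, it would undergo only the recent ones:
  rule 4 (vowel merger): bizase → bizese
  rule 5 (unconditioned shift): no change (bizese)
  ⇒ as a loan: bizese
Ulmeku 'bizese' matches the loan outcome 'bizese', not the inherited 'bidese' — it skipped the early Ulmeku changes, so it was borrowed from Irhan.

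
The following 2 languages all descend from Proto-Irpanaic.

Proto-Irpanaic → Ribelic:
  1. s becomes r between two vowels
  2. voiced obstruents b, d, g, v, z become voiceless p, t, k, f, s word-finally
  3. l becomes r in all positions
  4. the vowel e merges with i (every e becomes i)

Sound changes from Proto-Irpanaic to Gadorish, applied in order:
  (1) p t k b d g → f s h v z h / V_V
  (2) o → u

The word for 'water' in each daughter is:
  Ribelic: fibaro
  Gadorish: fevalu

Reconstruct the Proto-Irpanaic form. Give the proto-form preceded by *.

*febalo

Position 6: Ribelic has o, Gadorish has u. Ribelic preserves o here (none of its changes turn any other segment into o), so the proto-segment is *o.
Position 3: Ribelic has b, Gadorish has v. Ribelic preserves b here (none of its changes turn any other segment into b), so the proto-segment is *b.
This points to *febalo. Verify forward in each daughter:
Ribelic: *febalo > febaro > fibaro  (by unconditioned shift, vowel merger)
Gadorish: *febalo
  febalo → fevalo   [intervocalic lenition]
  fevalo → fevalu   [vowel merger]
  giving Gadorish fevalu.
Only *febalo yields all of Ribelic fibaro, Gadorish fevalu.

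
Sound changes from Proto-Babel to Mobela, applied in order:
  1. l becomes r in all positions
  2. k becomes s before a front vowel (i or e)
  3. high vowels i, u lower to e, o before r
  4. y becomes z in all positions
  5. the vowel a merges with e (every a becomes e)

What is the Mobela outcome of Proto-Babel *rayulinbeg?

Mobela: *rayulinbeg
  rayulinbeg → rayurinbeg   [unconditioned shift]
  rayurinbeg (rule 2 does not apply)
  rayurinbeg → rayorinbeg   [pre-rhotic lowering]
  rayorinbeg → razorinbeg   [unconditioned shift]
  razorinbeg → rezorinbeg   [vowel merger]
  giving Mobela rezorinbeg.

rezorinbeg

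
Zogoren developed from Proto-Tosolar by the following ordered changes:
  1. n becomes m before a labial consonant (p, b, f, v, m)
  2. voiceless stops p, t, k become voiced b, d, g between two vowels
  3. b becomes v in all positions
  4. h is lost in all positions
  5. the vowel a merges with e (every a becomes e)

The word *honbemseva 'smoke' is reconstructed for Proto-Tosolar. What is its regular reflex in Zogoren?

omvemseve

Zogoren: *honbemseva
  honbemseva → hombemseva   [nasal place assimilation]
  hombemseva (rule 2 does not apply)
  hombemseva → homvemseva   [unconditioned shift]
  homvemseva → omvemseva   [h-loss]
  omvemseva → omvemseve   [vowel merger]
  giving Zogoren omvemseve.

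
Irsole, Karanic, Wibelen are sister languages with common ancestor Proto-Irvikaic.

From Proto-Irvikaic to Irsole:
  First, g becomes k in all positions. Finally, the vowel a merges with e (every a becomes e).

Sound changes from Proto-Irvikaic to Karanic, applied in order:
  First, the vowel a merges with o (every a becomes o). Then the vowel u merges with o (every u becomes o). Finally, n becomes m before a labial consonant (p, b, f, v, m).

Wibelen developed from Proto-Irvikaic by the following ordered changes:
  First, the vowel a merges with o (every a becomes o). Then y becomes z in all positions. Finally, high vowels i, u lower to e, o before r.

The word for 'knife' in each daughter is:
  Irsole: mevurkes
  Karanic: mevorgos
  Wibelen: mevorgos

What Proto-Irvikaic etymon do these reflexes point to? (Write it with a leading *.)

Position 6: Irsole has k, Karanic has g, Wibelen has g. Karanic preserves g here (none of its changes turn any other segment into g), so the proto-segment is *g.
Position 4: Irsole has u, Karanic has o, Wibelen has o. Irsole preserves u here (none of its changes turn any other segment into u), so the proto-segment is *u.
This points to *mevurgas. Verify forward in each daughter:
Irsole: *mevurgas > mevurkas > mevurkes  (by unconditioned shift, vowel merger)
Karanic: *mevurgas
  mevurgas → mevurgos   [vowel merger]
  mevurgos → mevorgos   [vowel merger]
  mevorgos (rule 3 does not apply)
  giving Karanic mevorgos.
Wibelen: *mevurgas > mevurgos > mevorgos  (by vowel merger, pre-rhotic lowering)
*mevurgas is the unique common source.

*mevurgas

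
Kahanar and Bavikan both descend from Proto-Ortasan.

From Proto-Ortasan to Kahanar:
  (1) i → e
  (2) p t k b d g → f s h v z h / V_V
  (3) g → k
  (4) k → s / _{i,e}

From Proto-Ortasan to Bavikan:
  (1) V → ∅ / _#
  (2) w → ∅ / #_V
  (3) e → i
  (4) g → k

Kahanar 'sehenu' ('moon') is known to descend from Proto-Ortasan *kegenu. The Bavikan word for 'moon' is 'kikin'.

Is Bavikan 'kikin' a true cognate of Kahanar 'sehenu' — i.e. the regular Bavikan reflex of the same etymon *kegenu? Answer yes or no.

yes

Derive the expected Bavikan reflex of *kegenu:
Bavikan: *kegenu > kegen > kigin > kikin  (by apocope, vowel merger, unconditioned shift)
Bavikan 'kikin' matches the regular reflex exactly, so the pair is cognate.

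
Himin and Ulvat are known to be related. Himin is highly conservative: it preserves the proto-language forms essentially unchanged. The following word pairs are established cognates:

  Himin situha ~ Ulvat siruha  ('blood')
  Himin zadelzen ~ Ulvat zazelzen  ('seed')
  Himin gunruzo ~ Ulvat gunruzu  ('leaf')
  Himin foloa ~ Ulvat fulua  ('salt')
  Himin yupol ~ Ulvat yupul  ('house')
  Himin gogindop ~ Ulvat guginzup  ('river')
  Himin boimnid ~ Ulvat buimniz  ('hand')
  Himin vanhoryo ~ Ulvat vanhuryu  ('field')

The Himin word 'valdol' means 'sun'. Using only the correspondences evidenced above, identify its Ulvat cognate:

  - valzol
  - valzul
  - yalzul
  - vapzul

gogindop ~ guginzup — Himin d corresponds to Ulvat z after a consonant, before a back vowel.
foloa ~ fulua, yupol ~ yupul — Himin o corresponds to Ulvat u after a consonant, before a consonant other than r, m, n, p, b, f, v.
Applying these to Himin 'valdol':
  valdol → valzol   (d→z after a consonant, before a back vowel)
  valzol → valzul   (o→u after a consonant, before a consonant other than r, m, n, p, b, f, v)
So the Ulvat cognate is 'valzul'.

valzul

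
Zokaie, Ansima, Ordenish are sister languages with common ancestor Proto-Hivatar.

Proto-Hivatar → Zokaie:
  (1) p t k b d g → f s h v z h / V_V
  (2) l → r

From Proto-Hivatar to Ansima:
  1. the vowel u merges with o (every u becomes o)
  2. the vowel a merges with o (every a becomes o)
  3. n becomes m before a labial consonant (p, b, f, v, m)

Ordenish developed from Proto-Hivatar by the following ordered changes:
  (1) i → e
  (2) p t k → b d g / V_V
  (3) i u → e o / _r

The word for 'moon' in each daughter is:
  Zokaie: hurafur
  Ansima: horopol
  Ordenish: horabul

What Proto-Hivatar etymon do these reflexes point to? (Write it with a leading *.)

Position 2: Zokaie has u, Ansima has o, Ordenish has o. Zokaie preserves u here (none of its changes turn any other segment into u), so the proto-segment is *u.
Position 6: Zokaie has u, Ansima has o, Ordenish has u. Zokaie preserves u here (none of its changes turn any other segment into u), so the proto-segment is *u.
This points to *hurapul. Verify forward in each daughter:
Zokaie: start from *hurapul.
  rule 1 (intervocalic lenition): hurapul → huraful
  rule 2 (unconditioned shift): huraful → hurafur
  ⇒ Zokaie hurafur
Ansima: *hurapul
  hurapul → horapol   [vowel merger]
  horapol → horopol   [vowel merger]
  horopol (rule 3 does not apply)
  giving Ansima horopol.
Ordenish: *hurapul > hurabul > horabul  (by intervocalic voicing, pre-rhotic lowering)
Only *hurapul yields all of Zokaie hurafur, Ansima horopol, Ordenish horabul.

*hurapul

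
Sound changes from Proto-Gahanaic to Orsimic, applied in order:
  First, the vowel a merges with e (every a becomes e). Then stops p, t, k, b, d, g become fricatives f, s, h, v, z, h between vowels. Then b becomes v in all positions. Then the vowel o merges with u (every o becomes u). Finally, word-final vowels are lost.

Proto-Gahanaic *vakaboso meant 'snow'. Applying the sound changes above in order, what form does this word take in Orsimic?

vehevus

Orsimic: *vakaboso > vekeboso > vehevoso > vehevusu > vehevus  (by vowel merger, intervocalic lenition, vowel merger, apocope)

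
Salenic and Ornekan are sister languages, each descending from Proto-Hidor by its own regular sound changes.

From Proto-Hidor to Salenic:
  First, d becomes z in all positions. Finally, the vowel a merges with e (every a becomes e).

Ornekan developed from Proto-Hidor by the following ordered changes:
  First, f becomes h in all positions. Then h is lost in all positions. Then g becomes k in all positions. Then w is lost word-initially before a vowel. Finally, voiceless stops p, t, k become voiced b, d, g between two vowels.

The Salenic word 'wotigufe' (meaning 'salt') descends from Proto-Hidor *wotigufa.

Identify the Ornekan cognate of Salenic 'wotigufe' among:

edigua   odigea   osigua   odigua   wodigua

Ornekan: start from *wotigufa.
  rule 1 (unconditioned shift): wotigufa → wotiguha
  rule 2 (h-loss): wotiguha → wotigua
  rule 3 (unconditioned shift): wotigua → wotikua
  rule 4 (glide loss): wotikua → otikua
  rule 5 (intervocalic voicing): otikua → odigua
  ⇒ Ornekan odigua
Only 'odigua' matches the regular Ornekan development of *wotigufa.

odigua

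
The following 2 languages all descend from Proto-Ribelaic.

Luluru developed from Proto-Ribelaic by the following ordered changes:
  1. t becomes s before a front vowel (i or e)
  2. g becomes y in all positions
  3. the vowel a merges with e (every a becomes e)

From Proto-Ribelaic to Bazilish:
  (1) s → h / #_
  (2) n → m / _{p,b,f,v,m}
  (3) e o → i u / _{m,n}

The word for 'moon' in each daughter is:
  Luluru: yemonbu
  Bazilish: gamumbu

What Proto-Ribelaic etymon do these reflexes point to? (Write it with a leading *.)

Position 5: Luluru has n, Bazilish has m. Luluru preserves n here (none of its changes turn any other segment into n), so the proto-segment is *n.
Position 1: Luluru has y, Bazilish has g. Bazilish preserves g here (none of its changes turn any other segment into g), so the proto-segment is *g.
Position 2: Luluru has e, Bazilish has a. Bazilish preserves a here (none of its changes turn any other segment into a), so the proto-segment is *a.
Continuing position by position gives *gamonbu; check it forward:
Luluru: start from *gamonbu.
  rule 1: no change — gamonbu
  rule 2 (unconditioned shift): gamonbu → yamonbu
  rule 3 (vowel merger): yamonbu → yemonbu
  ⇒ Luluru yemonbu
Bazilish: *gamonbu > gamombu > gamumbu  (by nasal place assimilation, pre-nasal raising)
No other proto-form is consistent with every reflex, so the reconstruction is *gamonbu.

*gamonbu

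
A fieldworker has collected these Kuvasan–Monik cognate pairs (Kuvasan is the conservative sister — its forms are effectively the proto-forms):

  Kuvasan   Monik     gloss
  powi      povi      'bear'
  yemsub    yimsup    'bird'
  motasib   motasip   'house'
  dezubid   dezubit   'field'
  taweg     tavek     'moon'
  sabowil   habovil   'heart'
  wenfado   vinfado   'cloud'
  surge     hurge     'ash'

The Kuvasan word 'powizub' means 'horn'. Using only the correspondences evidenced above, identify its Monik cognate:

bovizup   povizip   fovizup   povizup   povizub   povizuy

powi ~ povi, sabowil ~ habovil — Kuvasan w corresponds to Monik v between vowels (before a front vowel).
yemsub ~ yimsup, motasib ~ motasip — Kuvasan b corresponds to Monik p word-finally.
Applying these to Kuvasan 'powizub':
  powizub → povizub   (w→v between vowels (before a front vowel))
  povizub → povizup   (b→p word-finally)
So the Monik cognate is 'povizup'.

povizup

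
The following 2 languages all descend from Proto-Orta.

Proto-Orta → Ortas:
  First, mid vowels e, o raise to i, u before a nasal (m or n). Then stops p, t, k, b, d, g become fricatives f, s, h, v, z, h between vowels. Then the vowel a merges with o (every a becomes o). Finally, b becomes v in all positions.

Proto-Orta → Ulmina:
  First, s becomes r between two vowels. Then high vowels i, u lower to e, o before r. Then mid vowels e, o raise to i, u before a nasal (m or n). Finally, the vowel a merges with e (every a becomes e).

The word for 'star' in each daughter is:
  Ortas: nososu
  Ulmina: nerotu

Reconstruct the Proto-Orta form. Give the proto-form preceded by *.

Position 3: Ortas has s, Ulmina has r. Taking the neighbouring segments as reconstructed: Ortas s could go back to *t or *s; Ulmina r could go back to *s or *r — the one source consistent with every daughter is *s.
Position 2: Ortas has o, Ulmina has e. Taking the neighbouring segments as reconstructed: Ortas o could go back to *a or *o; Ulmina e could go back to *a or *e or *i — the one source consistent with every daughter is *a.
Position 5: Ortas has s, Ulmina has t. Ulmina preserves t here (none of its changes turn any other segment into t), so the proto-segment is *t.
Continuing position by position gives *nasotu; check it forward:
Ortas: *nasotu
  nasotu (rule 1 does not apply)
  nasotu → nasosu   [intervocalic lenition]
  nasosu → nososu   [vowel merger]
  nososu (rule 4 does not apply)
  giving Ortas nososu.
Ulmina: start from *nasotu.
  rule 1 (rhotacism): nasotu → narotu
  rule 2: no change — narotu
  rule 3: no change — narotu
  rule 4 (vowel merger): narotu → nerotu
  ⇒ Ulmina nerotu
*nasotu is the unique common source.

*nasotu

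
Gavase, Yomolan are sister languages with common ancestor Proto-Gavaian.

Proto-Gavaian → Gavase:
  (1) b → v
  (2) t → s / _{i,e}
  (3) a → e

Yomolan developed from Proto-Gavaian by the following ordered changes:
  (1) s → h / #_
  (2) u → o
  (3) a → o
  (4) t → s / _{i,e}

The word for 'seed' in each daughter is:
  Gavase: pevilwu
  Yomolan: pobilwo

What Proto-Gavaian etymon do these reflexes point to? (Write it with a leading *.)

Position 7: Gavase has u, Yomolan has o. Gavase preserves u here (none of its changes turn any other segment into u), so the proto-segment is *u.
Position 3: Gavase has v, Yomolan has b. Yomolan preserves b here (none of its changes turn any other segment into b), so the proto-segment is *b.
Position 2: Gavase has e, Yomolan has o. Taking the neighbouring segments as reconstructed: Gavase e could go back to *a or *e; Yomolan o could go back to *a or *o or *u — the one source consistent with every daughter is *a.
Verify the candidate proto-form against each daughter:
Gavase: *pabilwu
  pabilwu → pavilwu   [unconditioned shift]
  pavilwu (rule 2 does not apply)
  pavilwu → pevilwu   [vowel merger]
  giving Gavase pevilwu.
Yomolan: *pabilwu
  pabilwu (rule 1 does not apply)
  pabilwu → pabilwo   [vowel merger]
  pabilwo → pobilwo   [vowel merger]
  pobilwo (rule 4 does not apply)
  giving Yomolan pobilwo.
No other proto-form is consistent with every reflex, so the reconstruction is *pabilwu.

*pabilwu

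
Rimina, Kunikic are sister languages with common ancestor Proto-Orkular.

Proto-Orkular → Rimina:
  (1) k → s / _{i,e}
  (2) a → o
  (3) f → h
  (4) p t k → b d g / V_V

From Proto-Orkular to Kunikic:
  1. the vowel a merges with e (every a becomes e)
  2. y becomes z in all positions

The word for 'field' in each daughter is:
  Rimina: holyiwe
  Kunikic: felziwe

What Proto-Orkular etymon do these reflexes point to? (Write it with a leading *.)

*falyiwe

Position 1: Rimina has h, Kunikic has f. Kunikic preserves f here (none of its changes turn any other segment into f), so the proto-segment is *f.
Position 4: Rimina has y, Kunikic has z. Rimina preserves y here (none of its changes turn any other segment into y), so the proto-segment is *y.
Continuing position by position gives *falyiwe; check it forward:
Rimina: *falyiwe > folyiwe > holyiwe  (by vowel merger, unconditioned shift)
Kunikic: *falyiwe > felyiwe > felziwe  (by vowel merger, unconditioned shift)
No other proto-form is consistent with every reflex, so the reconstruction is *falyiwe.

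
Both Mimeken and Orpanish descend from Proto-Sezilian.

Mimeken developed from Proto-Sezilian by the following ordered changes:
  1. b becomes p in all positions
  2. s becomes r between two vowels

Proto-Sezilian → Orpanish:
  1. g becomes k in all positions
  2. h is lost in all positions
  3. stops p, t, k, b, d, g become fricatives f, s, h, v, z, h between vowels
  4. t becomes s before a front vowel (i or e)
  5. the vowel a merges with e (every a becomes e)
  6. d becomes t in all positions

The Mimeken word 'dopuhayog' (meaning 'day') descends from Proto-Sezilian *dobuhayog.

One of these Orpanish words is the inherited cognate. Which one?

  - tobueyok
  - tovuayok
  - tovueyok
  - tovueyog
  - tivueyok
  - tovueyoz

Orpanish: *dobuhayog
  dobuhayog → dobuhayok   [unconditioned shift]
  dobuhayok → dobuayok   [h-loss]
  dobuayok → dovuayok   [intervocalic lenition]
  dovuayok (rule 4 does not apply)
  dovuayok → dovueyok   [vowel merger]
  dovueyok → tovueyok   [unconditioned shift]
  giving Orpanish tovueyok.
Only 'tovueyok' matches the regular Orpanish development of *dobuhayog.

tovueyok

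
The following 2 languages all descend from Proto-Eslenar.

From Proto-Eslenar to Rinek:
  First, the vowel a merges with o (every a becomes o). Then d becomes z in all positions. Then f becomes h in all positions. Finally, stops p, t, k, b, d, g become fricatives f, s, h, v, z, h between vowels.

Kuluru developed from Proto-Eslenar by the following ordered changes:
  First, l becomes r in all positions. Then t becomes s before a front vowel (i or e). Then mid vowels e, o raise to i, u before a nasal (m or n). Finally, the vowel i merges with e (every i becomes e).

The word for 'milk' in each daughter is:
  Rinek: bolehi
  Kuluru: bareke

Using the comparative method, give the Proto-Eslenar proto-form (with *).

Position 2: Rinek has o, Kuluru has a. Kuluru preserves a here (none of its changes turn any other segment into a), so the proto-segment is *a.
Position 3: Rinek has l, Kuluru has r. Rinek preserves l here (none of its changes turn any other segment into l), so the proto-segment is *l.
Position 6: Rinek has i, Kuluru has e. Rinek preserves i here (none of its changes turn any other segment into i), so the proto-segment is *i.
Verify the candidate proto-form against each daughter:
Rinek: *baleki
  baleki → boleki   [vowel merger]
  boleki (rule 2 does not apply)
  boleki (rule 3 does not apply)
  boleki → bolehi   [intervocalic lenition]
  giving Rinek bolehi.
Kuluru: start from *baleki.
  rule 1 (unconditioned shift): baleki → bareki
  rule 2: no change — bareki
  rule 3: no change — bareki
  rule 4 (vowel merger): bareki → bareke
  ⇒ Kuluru bareke
No other proto-form is consistent with every reflex, so the reconstruction is *baleki.

*baleki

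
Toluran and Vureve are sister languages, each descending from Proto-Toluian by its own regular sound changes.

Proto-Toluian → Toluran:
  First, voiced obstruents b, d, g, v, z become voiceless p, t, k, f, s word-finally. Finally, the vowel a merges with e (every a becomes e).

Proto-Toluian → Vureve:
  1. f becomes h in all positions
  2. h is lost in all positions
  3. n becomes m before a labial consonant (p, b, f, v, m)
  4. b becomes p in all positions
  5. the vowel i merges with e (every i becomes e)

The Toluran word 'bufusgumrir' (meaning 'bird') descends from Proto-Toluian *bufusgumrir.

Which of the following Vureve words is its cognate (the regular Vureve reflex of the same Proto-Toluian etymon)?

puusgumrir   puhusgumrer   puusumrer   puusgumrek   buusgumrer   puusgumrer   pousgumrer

Vureve: start from *bufusgumrir.
  rule 1 (unconditioned shift): bufusgumrir → buhusgumrir
  rule 2 (h-loss): buhusgumrir → buusgumrir
  rule 3: no change — buusgumrir
  rule 4 (unconditioned shift): buusgumrir → puusgumrir
  rule 5 (vowel merger): puusgumrir → puusgumrer
  ⇒ Vureve puusgumrer
Among the options, 'puusgumrer' alone shows every Vureve change applied in order.

puusgumrer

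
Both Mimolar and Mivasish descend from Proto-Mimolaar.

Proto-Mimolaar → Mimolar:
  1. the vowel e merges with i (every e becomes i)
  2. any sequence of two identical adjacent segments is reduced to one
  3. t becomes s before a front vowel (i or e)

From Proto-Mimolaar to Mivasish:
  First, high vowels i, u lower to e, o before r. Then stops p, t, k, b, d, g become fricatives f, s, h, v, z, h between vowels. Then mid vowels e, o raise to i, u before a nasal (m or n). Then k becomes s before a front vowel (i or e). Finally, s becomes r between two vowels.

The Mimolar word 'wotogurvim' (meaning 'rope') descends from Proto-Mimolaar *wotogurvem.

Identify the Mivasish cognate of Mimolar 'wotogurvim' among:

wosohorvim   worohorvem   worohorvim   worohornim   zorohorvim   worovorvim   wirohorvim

worohorvim

Mivasish: *wotogurvem > wotogorvem > wosohorvem > wosohorvim > worohorvim  (by pre-rhotic lowering, intervocalic lenition, pre-nasal raising, rhotacism)
Among the options, 'worohorvim' alone shows every Mivasish change applied in order.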